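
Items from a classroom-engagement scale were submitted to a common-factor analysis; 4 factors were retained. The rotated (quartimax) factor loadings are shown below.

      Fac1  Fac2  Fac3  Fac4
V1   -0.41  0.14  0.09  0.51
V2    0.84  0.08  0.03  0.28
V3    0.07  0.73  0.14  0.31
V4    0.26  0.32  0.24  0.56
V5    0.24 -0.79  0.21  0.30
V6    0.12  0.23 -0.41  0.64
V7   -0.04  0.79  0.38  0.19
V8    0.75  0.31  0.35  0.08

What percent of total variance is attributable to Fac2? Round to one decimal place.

SS loadings for Fac2 = 0.14² + 0.08² + 0.73² + 0.32² + (-0.79)² + 0.23² + 0.79² + 0.31² = 2.0585
With 8 standardized items, total variance = 8. Proportion = 2.0585/8 = 0.2573 → 25.73%.

25.7%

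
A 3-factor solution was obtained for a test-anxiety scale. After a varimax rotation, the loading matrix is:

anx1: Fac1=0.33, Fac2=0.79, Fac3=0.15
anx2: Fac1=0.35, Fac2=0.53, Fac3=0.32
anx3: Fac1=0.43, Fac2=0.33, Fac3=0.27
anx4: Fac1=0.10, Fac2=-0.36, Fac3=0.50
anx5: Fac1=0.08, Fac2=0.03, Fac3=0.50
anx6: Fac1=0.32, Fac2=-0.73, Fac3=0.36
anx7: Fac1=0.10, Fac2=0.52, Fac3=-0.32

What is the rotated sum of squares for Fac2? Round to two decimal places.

SS loadings for Fac2 = 0.79² + 0.53² + 0.33² + (-0.36)² + 0.03² + (-0.73)² + 0.52² = 0.6241 + 0.2809 + 0.1089 + 0.1296 + 0.0009 + 0.5329 + 0.2704 = 1.9477

1.95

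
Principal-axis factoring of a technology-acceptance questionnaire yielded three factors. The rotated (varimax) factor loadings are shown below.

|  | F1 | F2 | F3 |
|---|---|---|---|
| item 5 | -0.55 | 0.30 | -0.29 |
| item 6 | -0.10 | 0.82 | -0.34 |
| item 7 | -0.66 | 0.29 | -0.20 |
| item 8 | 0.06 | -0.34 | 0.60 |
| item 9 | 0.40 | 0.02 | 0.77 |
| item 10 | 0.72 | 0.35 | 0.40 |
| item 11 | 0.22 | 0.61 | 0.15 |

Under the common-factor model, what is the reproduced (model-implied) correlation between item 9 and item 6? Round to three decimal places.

-0.285

r̂ = Σ λ_i·λ_j across factors = (0.40)(-0.10) + (0.02)(0.82) + (0.77)(-0.34)
  = -0.0400 +0.0164 -0.2618 = -0.2854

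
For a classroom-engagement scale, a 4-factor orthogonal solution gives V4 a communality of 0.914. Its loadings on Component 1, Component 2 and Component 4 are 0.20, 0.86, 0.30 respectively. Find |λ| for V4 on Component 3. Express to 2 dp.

0.21

Under orthogonal rotation h² = Σλ², so λ_Component 3² = h² − (0.8696) = 0.914 − 0.8696 = 0.0444.
|λ| = √0.0444 = 0.2107.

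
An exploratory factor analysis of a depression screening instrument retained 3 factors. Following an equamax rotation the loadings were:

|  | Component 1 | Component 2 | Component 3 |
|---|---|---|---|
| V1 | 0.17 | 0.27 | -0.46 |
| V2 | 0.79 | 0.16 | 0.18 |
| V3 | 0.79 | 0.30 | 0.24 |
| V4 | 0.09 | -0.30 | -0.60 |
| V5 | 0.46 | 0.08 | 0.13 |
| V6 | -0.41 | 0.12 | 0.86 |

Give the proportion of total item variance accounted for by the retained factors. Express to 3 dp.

0.564

SS loadings by factor: 1.6649, 0.2993, 1.4181; total = 3.3823.
Total variance with 6 standardized items is 6, so the solution explains 3.3823/6 = 0.5637.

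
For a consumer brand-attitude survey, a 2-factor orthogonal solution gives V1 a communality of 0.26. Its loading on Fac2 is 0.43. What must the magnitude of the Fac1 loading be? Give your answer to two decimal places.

Under orthogonal rotation h² = Σλ², so λ_Fac1² = h² − (0.1849) = 0.26 − 0.1849 = 0.0751.
|λ| = √0.0751 = 0.2740.

0.27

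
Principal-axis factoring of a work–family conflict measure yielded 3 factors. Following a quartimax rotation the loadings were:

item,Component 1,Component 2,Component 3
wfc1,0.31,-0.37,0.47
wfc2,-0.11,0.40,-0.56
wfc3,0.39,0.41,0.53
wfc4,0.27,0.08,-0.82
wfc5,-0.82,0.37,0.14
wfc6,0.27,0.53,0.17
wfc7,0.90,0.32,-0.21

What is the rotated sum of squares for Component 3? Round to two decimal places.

1.58

SS loadings for Component 3 = 0.47² + (-0.56)² + 0.53² + (-0.82)² + 0.14² + 0.17² + (-0.21)² = 0.2209 + 0.3136 + 0.2809 + 0.6724 + 0.0196 + 0.0289 + 0.0441 = 1.5804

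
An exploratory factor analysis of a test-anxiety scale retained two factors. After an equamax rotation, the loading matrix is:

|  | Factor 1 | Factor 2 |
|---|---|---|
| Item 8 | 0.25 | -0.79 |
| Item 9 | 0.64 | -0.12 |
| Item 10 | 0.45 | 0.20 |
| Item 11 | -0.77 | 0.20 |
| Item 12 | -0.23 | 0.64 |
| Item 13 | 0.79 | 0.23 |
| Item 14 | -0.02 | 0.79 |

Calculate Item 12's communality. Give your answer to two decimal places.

h² = (-0.23)² + 0.64² = 0.0529 + 0.4096 = 0.4625

0.46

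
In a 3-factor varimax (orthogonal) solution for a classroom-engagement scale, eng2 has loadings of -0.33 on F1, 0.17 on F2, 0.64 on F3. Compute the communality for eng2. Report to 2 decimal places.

h² = (-0.33)² + 0.17² + 0.64² = 0.1089 + 0.0289 + 0.4096 = 0.5474

0.55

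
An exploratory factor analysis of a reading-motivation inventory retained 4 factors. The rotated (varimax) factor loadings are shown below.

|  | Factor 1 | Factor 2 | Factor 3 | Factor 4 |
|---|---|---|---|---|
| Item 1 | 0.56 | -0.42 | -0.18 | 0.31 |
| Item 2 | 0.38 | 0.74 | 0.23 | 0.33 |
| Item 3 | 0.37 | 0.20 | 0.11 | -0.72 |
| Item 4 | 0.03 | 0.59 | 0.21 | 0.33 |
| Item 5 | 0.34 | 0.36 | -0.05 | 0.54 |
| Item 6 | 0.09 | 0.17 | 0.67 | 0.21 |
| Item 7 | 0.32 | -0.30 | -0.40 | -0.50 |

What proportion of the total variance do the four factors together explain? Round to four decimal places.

Communalities: 0.6185, 0.8538, 0.7074, 0.5020, 0.5393, 0.5300, 0.6024; Σh² = 4.3534.
Total variance with 7 standardized items is 7, so the solution explains 4.3534/7 = 0.6219.

0.6219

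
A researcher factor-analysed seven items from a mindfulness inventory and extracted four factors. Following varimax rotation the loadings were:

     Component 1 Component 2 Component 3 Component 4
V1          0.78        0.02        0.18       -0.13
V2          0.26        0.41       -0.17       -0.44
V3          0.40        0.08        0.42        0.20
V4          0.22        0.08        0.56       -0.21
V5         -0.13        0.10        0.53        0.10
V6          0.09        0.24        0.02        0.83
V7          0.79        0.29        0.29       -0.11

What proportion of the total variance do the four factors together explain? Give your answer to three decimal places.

0.541

Communalities: 0.6581, 0.4582, 0.3828, 0.4125, 0.3178, 0.7550, 0.8044; Σh² = 3.7888.
Total variance with 7 standardized items is 7, so the solution explains 3.7888/7 = 0.5413.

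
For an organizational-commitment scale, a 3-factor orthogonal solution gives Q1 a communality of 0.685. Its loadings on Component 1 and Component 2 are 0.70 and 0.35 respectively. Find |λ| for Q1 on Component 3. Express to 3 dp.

0.269

Under orthogonal rotation h² = Σλ², so λ_Component 3² = h² − (0.6125) = 0.685 − 0.6125 = 0.0725.
|λ| = √0.0725 = 0.2693.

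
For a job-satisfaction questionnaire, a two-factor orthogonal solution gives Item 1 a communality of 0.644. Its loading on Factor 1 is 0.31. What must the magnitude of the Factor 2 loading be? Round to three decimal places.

0.740

Under orthogonal rotation h² = Σλ², so λ_Factor 2² = h² − (0.0961) = 0.644 − 0.0961 = 0.5479.
|λ| = √0.5479 = 0.7402.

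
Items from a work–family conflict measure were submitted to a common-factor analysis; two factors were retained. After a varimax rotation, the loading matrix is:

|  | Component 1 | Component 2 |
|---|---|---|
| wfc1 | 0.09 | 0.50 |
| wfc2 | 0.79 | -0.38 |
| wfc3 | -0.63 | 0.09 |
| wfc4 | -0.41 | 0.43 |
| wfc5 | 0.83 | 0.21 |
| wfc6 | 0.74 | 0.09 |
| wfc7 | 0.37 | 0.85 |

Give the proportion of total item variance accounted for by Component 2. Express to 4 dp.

0.1946

SS loadings for Component 2 = 0.50² + (-0.38)² + 0.09² + 0.43² + 0.21² + 0.09² + 0.85² = 1.3621
Proportion of variance = 1.3621 / 7 = 0.1946.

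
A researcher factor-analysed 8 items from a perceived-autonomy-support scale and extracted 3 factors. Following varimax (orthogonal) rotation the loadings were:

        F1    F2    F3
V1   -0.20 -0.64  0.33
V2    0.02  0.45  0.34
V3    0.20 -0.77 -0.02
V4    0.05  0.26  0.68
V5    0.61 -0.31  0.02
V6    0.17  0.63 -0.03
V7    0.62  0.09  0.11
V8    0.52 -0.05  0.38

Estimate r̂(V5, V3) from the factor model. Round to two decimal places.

0.36

r̂ = Σ λ_i·λ_j across factors = (0.61)(0.20) + (-0.31)(-0.77) + (0.02)(-0.02)
  = +0.1220 +0.2387 -0.0004 = 0.3603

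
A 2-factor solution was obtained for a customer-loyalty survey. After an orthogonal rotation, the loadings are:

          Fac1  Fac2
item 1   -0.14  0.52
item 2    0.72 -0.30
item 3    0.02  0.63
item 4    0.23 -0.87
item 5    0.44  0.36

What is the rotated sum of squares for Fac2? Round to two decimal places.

SS loadings for Fac2 = 0.52² + (-0.30)² + 0.63² + (-0.87)² + 0.36² = 0.2704 + 0.0900 + 0.3969 + 0.7569 + 0.1296 = 1.6438

1.64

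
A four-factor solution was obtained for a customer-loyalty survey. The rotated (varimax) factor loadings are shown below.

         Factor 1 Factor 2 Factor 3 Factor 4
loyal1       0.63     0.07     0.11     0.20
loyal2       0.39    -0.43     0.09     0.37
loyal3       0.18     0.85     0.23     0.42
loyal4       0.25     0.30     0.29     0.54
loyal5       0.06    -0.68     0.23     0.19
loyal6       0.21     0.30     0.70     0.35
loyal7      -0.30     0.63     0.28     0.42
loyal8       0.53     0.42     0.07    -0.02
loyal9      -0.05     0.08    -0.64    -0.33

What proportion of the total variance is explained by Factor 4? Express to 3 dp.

0.121

SS loadings for Factor 4 = 0.20² + 0.37² + 0.42² + 0.54² + 0.19² + 0.35² + 0.42² + (-0.02)² + (-0.33)² = 1.0892
Proportion of variance = 1.0892 / 9 = 0.1210.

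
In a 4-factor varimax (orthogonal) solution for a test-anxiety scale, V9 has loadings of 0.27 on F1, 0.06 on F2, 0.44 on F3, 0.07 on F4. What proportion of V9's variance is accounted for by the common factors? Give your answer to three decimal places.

h² = 0.27² + 0.06² + 0.44² + 0.07² = 0.0729 + 0.0036 + 0.1936 + 0.0049 = 0.2750

0.275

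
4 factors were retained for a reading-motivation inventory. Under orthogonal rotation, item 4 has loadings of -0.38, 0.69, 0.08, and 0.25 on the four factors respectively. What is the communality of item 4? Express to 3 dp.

h² = (-0.38)² + 0.69² + 0.08² + 0.25² = 0.1444 + 0.4761 + 0.0064 + 0.0625 = 0.6894

0.689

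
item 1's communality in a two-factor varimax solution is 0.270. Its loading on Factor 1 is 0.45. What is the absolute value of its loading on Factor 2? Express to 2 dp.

Under orthogonal rotation h² = Σλ², so λ_Factor 2² = h² − (0.2025) = 0.270 − 0.2025 = 0.0675.
|λ| = √0.0675 = 0.2598.

0.26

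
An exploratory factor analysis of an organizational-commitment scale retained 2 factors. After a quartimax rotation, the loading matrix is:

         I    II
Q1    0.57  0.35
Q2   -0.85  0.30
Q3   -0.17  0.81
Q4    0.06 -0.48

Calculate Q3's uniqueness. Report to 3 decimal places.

0.315

h² = (-0.17)² + 0.81² = 0.0289 + 0.6561 = 0.6850
Uniqueness u² = 1 − h² = 1 − 0.6850 = 0.3150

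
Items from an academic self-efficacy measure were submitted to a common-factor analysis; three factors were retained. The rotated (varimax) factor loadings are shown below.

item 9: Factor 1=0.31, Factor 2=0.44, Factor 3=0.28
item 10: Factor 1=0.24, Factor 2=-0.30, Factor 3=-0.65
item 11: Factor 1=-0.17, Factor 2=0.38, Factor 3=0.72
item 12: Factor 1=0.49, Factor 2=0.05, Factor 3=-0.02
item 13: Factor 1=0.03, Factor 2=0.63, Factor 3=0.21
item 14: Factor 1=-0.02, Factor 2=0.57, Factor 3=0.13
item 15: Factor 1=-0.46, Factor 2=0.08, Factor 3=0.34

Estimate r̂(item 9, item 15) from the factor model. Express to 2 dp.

-0.01

r̂ = Σ λ_i·λ_j across factors = (0.31)(-0.46) + (0.44)(0.08) + (0.28)(0.34)
  = -0.1426 +0.0352 +0.0952 = -0.0122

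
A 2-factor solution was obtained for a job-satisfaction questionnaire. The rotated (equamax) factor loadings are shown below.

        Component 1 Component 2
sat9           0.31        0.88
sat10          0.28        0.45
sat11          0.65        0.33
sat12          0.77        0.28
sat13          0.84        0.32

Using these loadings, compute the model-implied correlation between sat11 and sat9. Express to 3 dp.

0.492

r̂ = Σ λ_i·λ_j across factors = (0.65)(0.31) + (0.33)(0.88)
  = +0.2015 +0.2904 = 0.4919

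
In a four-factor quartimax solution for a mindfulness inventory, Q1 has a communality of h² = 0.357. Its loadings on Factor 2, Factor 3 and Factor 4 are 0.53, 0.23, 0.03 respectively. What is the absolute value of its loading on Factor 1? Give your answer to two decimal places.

Under orthogonal rotation h² = Σλ², so λ_Factor 1² = h² − (0.3347) = 0.357 − 0.3347 = 0.0223.
|λ| = √0.0223 = 0.1493.

0.15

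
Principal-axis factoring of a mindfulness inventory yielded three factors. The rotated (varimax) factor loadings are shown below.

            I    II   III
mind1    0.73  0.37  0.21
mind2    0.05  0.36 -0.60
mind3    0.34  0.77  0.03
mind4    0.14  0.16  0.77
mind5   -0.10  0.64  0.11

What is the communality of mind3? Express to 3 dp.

h² = 0.34² + 0.77² + 0.03² = 0.1156 + 0.5929 + 0.0009 = 0.7094

0.709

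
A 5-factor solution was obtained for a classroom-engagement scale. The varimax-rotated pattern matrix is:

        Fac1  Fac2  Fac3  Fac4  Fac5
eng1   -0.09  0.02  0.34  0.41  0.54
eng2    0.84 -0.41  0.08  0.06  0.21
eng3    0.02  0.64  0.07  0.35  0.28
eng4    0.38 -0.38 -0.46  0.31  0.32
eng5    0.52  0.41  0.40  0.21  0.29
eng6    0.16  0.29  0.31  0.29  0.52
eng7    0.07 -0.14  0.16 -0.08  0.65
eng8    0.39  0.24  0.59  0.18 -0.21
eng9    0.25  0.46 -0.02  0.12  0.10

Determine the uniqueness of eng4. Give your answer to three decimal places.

0.301

h² = 0.38² + (-0.38)² + (-0.46)² + 0.31² + 0.32² = 0.1444 + 0.1444 + 0.2116 + 0.0961 + 0.1024 = 0.6989
Uniqueness u² = 1 − h² = 1 − 0.6989 = 0.3011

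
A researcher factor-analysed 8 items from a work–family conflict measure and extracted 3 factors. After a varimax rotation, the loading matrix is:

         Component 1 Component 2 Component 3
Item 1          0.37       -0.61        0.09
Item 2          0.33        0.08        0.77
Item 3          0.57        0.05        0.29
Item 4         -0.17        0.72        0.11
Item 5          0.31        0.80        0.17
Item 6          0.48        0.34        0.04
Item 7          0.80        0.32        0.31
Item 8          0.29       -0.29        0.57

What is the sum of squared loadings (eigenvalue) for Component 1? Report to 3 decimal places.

1.650

SS loadings for Component 1 = 0.37² + 0.33² + 0.57² + (-0.17)² + 0.31² + 0.48² + 0.80² + 0.29² = 0.1369 + 0.1089 + 0.3249 + 0.0289 + 0.0961 + 0.2304 + 0.6400 + 0.0841 = 1.6502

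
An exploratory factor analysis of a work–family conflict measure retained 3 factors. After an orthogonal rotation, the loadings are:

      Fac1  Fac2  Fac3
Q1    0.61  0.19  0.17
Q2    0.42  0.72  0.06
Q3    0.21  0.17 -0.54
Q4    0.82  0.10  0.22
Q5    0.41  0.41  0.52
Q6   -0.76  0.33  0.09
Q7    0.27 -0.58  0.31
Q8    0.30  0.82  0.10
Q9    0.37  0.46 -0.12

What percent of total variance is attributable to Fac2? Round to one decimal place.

23.2%

SS loadings for Fac2 = 0.19² + 0.72² + 0.17² + 0.10² + 0.41² + 0.33² + (-0.58)² + 0.82² + 0.46² = 2.0908
With 9 standardized items, total variance = 9. Proportion = 2.0908/9 = 0.2323 → 23.23%.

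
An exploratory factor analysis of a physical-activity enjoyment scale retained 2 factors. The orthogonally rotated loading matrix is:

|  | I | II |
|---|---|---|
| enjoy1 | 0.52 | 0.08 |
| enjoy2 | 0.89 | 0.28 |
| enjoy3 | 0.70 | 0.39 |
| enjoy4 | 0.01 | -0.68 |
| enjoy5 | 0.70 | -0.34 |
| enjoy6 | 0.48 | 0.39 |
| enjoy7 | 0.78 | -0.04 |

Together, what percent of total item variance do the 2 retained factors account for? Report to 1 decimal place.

SS loadings by factor: 2.8814, 0.9686; total = 3.8500.
Total variance with 7 standardized items is 7, so the solution explains 3.8500/7 = 0.5500 = 55.00%.

55.0%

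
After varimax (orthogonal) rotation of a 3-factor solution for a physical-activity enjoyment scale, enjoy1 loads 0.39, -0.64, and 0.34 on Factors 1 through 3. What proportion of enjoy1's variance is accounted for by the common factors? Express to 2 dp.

h² = 0.39² + (-0.64)² + 0.34² = 0.1521 + 0.4096 + 0.1156 = 0.6773

0.68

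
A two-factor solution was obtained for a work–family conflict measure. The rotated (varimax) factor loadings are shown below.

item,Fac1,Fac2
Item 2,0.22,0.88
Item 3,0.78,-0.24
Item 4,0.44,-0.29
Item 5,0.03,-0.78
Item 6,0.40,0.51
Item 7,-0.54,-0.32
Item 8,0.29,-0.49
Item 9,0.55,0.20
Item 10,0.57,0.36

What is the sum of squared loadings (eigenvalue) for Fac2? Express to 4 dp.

2.2967

SS loadings for Fac2 = 0.88² + (-0.24)² + (-0.29)² + (-0.78)² + 0.51² + (-0.32)² + (-0.49)² + 0.20² + 0.36² = 0.7744 + 0.0576 + 0.0841 + 0.6084 + 0.2601 + 0.1024 + 0.2401 + 0.0400 + 0.1296 = 2.2967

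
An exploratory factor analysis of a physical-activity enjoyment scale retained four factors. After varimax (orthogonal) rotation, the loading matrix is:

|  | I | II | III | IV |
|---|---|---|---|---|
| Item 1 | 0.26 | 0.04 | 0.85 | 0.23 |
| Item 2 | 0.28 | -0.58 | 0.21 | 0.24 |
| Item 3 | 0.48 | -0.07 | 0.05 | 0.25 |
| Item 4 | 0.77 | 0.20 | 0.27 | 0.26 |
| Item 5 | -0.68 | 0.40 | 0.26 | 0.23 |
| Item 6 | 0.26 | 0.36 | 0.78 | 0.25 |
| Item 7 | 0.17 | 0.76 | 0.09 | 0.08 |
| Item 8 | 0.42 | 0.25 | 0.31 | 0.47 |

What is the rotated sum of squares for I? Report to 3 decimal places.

SS loadings for I = 0.26² + 0.28² + 0.48² + 0.77² + (-0.68)² + 0.26² + 0.17² + 0.42² = 0.0676 + 0.0784 + 0.2304 + 0.5929 + 0.4624 + 0.0676 + 0.0289 + 0.1764 = 1.7046

1.705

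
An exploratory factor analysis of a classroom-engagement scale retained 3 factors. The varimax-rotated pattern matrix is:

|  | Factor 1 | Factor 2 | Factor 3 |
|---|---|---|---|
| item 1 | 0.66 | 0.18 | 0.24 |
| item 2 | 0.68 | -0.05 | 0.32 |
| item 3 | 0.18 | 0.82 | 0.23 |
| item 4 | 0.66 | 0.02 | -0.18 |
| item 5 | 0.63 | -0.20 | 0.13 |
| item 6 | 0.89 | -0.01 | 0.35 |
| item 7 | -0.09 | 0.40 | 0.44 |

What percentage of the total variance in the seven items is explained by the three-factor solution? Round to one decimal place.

57.8%

SS loadings by factor: 2.5631, 0.9078, 0.5783; total = 4.0492.
Total variance with 7 standardized items is 7, so the solution explains 4.0492/7 = 0.5785 = 57.85%.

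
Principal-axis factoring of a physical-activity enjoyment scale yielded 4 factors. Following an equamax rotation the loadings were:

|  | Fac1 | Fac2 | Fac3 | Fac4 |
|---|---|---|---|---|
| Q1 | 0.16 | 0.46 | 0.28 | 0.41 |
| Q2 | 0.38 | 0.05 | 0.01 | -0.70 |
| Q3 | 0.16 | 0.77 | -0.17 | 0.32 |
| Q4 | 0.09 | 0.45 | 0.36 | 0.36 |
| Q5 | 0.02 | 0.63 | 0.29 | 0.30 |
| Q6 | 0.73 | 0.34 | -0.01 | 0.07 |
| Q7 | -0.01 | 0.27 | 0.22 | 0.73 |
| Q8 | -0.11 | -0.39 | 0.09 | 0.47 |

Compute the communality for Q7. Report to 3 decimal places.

0.654

h² = (-0.01)² + 0.27² + 0.22² + 0.73² = 0.0001 + 0.0729 + 0.0484 + 0.5329 = 0.6543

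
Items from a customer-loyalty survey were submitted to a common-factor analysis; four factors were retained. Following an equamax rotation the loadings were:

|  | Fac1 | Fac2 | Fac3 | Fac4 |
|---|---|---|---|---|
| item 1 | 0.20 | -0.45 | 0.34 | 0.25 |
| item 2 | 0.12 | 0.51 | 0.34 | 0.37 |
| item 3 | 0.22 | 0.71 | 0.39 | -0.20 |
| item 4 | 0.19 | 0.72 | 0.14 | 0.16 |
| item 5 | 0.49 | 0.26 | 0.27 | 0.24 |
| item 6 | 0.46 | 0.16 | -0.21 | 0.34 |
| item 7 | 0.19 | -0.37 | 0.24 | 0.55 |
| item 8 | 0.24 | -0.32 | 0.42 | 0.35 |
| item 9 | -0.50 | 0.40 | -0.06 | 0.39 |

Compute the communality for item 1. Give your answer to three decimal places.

0.421

h² = 0.20² + (-0.45)² + 0.34² + 0.25² = 0.0400 + 0.2025 + 0.1156 + 0.0625 = 0.4206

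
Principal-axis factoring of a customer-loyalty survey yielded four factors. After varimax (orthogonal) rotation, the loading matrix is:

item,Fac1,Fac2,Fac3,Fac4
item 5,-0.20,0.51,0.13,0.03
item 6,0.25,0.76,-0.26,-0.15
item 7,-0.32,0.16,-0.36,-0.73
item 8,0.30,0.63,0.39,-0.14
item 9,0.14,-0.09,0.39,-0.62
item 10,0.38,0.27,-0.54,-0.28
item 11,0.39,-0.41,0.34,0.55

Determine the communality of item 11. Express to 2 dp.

h² = 0.39² + (-0.41)² + 0.34² + 0.55² = 0.1521 + 0.1681 + 0.1156 + 0.3025 = 0.7383

0.74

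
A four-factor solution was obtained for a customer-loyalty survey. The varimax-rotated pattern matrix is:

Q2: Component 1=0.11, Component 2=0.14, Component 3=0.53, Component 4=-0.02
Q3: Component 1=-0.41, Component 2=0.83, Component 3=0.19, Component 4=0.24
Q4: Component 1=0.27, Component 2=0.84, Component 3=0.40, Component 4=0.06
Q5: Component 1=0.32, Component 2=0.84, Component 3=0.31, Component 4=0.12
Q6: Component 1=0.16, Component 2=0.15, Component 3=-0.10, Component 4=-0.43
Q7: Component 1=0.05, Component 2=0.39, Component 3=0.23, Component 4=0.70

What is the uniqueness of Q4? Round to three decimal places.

0.058

h² = 0.27² + 0.84² + 0.40² + 0.06² = 0.0729 + 0.7056 + 0.1600 + 0.0036 = 0.9421
Uniqueness u² = 1 − h² = 1 − 0.9421 = 0.0579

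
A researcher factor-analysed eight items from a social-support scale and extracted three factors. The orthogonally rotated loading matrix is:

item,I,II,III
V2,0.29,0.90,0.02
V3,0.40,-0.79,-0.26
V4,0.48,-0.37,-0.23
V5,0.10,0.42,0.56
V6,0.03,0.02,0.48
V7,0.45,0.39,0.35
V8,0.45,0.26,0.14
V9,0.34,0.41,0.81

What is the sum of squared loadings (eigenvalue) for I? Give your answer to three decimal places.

SS loadings for I = 0.29² + 0.40² + 0.48² + 0.10² + 0.03² + 0.45² + 0.45² + 0.34² = 0.0841 + 0.1600 + 0.2304 + 0.0100 + 0.0009 + 0.2025 + 0.2025 + 0.1156 = 1.0060

1.006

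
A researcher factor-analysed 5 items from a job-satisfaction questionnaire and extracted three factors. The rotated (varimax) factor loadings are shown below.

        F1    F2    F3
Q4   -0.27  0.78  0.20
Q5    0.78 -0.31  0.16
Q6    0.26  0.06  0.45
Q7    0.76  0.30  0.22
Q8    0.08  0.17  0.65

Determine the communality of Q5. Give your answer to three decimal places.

0.730

h² = 0.78² + (-0.31)² + 0.16² = 0.6084 + 0.0961 + 0.0256 = 0.7301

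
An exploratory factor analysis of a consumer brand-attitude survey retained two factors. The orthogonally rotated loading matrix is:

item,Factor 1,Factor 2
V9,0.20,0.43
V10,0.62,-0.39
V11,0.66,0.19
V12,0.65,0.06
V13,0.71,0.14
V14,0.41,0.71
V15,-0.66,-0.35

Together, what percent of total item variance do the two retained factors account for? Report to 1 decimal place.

SS loadings by factor: 2.3903, 1.0229; total = 3.4132.
Total variance with 7 standardized items is 7, so the solution explains 3.4132/7 = 0.4876 = 48.76%.

48.8%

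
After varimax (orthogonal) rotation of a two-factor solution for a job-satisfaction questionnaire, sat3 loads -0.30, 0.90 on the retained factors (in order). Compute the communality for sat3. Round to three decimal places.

0.900

h² = (-0.30)² + 0.90² = 0.0900 + 0.8100 = 0.9000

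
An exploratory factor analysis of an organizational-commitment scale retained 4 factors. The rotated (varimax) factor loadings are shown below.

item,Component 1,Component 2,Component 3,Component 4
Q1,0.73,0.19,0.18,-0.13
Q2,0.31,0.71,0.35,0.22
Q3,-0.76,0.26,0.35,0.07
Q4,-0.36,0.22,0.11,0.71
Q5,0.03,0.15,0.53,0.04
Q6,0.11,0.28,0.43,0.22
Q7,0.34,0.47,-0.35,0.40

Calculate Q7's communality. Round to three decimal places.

h² = 0.34² + 0.47² + (-0.35)² + 0.40² = 0.1156 + 0.2209 + 0.1225 + 0.1600 = 0.6190

0.619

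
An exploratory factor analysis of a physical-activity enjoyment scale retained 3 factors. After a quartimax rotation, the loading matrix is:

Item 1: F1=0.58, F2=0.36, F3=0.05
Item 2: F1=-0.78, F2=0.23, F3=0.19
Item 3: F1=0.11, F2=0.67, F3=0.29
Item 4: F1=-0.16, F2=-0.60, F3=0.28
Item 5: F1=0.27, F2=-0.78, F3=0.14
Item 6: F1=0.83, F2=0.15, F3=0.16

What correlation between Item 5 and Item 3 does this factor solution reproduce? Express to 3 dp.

r̂ = Σ λ_i·λ_j across factors = (0.27)(0.11) + (-0.78)(0.67) + (0.14)(0.29)
  = +0.0297 -0.5226 +0.0406 = -0.4523

-0.452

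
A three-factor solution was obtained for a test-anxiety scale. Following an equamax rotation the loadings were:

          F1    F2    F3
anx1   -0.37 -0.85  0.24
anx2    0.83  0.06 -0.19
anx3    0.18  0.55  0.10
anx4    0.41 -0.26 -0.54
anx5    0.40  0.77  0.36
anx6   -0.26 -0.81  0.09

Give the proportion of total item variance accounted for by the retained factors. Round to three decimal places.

0.689

Communalities: 0.9170, 0.7286, 0.3449, 0.5273, 0.8825, 0.7318; Σh² = 4.1321.
Total variance with 6 standardized items is 6, so the solution explains 4.1321/6 = 0.6887.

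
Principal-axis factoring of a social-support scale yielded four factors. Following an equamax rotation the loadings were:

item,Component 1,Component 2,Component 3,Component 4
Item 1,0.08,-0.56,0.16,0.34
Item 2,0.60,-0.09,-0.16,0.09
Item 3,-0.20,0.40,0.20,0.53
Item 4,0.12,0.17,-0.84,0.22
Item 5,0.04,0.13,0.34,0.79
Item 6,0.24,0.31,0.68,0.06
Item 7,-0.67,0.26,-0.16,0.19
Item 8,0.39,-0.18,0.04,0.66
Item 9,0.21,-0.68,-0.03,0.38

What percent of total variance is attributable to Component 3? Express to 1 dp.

SS loadings for Component 3 = 0.16² + (-0.16)² + 0.20² + (-0.84)² + 0.34² + 0.68² + (-0.16)² + 0.04² + (-0.03)² = 1.4029
With 9 standardized items, total variance = 9. Proportion = 1.4029/9 = 0.1559 → 15.59%.

15.6%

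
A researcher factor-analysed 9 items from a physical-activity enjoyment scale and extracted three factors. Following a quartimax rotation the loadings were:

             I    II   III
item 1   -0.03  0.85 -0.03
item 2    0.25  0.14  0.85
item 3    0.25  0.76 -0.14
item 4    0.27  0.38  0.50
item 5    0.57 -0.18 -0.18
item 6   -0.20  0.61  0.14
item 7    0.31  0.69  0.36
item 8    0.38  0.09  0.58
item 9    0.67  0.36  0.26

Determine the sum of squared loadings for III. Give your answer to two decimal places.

1.58

SS loadings for III = (-0.03)² + 0.85² + (-0.14)² + 0.50² + (-0.18)² + 0.14² + 0.36² + 0.58² + 0.26² = 0.0009 + 0.7225 + 0.0196 + 0.2500 + 0.0324 + 0.0196 + 0.1296 + 0.3364 + 0.0676 = 1.5786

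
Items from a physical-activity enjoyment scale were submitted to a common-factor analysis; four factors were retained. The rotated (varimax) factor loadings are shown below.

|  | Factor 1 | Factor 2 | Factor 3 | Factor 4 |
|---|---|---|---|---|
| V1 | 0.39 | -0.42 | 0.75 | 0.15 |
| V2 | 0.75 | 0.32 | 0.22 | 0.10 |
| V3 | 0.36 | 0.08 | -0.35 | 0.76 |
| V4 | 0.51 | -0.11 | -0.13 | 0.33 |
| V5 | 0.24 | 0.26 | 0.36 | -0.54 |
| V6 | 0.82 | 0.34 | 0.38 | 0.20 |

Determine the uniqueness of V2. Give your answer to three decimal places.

h² = 0.75² + 0.32² + 0.22² + 0.10² = 0.5625 + 0.1024 + 0.0484 + 0.0100 = 0.7233
Uniqueness u² = 1 − h² = 1 − 0.7233 = 0.2767

0.277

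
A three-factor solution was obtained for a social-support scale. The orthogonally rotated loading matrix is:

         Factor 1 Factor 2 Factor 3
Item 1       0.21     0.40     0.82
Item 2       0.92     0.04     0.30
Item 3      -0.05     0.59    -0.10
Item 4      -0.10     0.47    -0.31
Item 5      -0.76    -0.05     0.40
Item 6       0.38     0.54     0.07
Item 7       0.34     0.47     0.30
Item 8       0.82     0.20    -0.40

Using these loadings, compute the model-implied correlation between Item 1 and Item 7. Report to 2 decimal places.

r̂ = Σ λ_i·λ_j across factors = (0.21)(0.34) + (0.40)(0.47) + (0.82)(0.30)
  = +0.0714 +0.1880 +0.2460 = 0.5054

0.51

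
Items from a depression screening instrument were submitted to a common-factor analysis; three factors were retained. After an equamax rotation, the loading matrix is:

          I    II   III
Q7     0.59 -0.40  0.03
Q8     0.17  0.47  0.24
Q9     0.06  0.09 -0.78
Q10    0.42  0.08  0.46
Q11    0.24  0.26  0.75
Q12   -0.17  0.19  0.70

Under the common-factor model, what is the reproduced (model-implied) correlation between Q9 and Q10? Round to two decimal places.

-0.33

r̂ = Σ λ_i·λ_j across factors = (0.06)(0.42) + (0.09)(0.08) + (-0.78)(0.46)
  = +0.0252 +0.0072 -0.3588 = -0.3264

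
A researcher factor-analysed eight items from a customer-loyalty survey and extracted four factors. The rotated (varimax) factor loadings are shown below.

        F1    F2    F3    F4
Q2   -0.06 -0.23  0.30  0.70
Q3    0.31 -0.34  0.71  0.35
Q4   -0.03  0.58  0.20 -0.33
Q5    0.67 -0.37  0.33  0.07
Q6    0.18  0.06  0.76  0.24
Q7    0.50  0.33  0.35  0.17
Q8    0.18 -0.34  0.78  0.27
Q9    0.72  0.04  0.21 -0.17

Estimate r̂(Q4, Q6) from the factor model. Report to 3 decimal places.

r̂ = Σ λ_i·λ_j across factors = (-0.03)(0.18) + (0.58)(0.06) + (0.20)(0.76) + (-0.33)(0.24)
  = -0.0054 +0.0348 +0.1520 -0.0792 = 0.1022

0.102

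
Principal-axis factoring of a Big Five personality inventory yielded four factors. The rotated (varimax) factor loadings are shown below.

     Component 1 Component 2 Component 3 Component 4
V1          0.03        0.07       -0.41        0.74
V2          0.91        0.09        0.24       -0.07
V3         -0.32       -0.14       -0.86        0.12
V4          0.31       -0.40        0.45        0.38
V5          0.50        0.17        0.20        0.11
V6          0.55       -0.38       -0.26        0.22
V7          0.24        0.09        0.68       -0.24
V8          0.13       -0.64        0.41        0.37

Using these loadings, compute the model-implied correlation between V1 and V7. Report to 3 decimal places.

r̂ = Σ λ_i·λ_j across factors = (0.03)(0.24) + (0.07)(0.09) + (-0.41)(0.68) + (0.74)(-0.24)
  = +0.0072 +0.0063 -0.2788 -0.1776 = -0.4429

-0.443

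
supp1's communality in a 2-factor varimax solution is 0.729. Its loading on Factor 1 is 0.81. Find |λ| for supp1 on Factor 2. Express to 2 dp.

0.27

Under orthogonal rotation h² = Σλ², so λ_Factor 2² = h² − (0.6561) = 0.729 − 0.6561 = 0.0729.
|λ| = √0.0729 = 0.2700.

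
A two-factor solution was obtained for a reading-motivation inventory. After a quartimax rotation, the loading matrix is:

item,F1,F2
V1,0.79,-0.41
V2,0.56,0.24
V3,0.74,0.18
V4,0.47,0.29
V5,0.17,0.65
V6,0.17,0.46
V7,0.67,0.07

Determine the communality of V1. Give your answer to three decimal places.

h² = 0.79² + (-0.41)² = 0.6241 + 0.1681 = 0.7922

0.792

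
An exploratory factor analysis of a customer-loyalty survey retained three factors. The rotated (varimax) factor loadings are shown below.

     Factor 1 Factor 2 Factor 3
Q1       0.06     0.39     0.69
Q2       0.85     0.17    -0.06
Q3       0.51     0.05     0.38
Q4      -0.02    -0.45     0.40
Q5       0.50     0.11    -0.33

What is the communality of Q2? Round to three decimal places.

0.755

h² = 0.85² + 0.17² + (-0.06)² = 0.7225 + 0.0289 + 0.0036 = 0.7550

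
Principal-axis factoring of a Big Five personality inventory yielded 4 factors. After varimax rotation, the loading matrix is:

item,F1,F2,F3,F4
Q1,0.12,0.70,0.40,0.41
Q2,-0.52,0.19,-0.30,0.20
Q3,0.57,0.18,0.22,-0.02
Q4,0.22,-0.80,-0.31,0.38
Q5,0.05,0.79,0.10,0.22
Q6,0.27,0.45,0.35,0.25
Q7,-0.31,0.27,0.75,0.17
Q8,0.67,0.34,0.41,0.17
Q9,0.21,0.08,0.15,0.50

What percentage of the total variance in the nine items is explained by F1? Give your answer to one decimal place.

SS loadings for F1 = 0.12² + (-0.52)² + 0.57² + 0.22² + 0.05² + 0.27² + (-0.31)² + 0.67² + 0.21² = 1.3226
With 9 standardized items, total variance = 9. Proportion = 1.3226/9 = 0.1470 → 14.70%.

14.7%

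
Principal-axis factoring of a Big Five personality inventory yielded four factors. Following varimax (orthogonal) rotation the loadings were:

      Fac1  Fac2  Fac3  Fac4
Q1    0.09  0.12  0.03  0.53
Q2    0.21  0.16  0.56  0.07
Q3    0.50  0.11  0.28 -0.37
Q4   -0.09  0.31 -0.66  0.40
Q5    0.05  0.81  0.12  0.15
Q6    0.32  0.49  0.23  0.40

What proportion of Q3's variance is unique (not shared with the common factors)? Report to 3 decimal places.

0.523

h² = 0.50² + 0.11² + 0.28² + (-0.37)² = 0.2500 + 0.0121 + 0.0784 + 0.1369 = 0.4774
Uniqueness u² = 1 − h² = 1 − 0.4774 = 0.5226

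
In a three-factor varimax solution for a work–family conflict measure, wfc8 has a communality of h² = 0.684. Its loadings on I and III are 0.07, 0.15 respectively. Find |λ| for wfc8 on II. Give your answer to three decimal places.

0.810

Under orthogonal rotation h² = Σλ², so λ_II² = h² − (0.0274) = 0.684 − 0.0274 = 0.6566.
|λ| = √0.6566 = 0.8103.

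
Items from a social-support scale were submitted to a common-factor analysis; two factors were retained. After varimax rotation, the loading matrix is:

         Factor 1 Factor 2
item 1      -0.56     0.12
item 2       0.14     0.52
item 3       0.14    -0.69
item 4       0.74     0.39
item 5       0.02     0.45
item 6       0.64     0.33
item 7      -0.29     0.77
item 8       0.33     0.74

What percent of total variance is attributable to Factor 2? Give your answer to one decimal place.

29.6%

SS loadings for Factor 2 = 0.12² + 0.52² + (-0.69)² + 0.39² + 0.45² + 0.33² + 0.77² + 0.74² = 2.3649
With 8 standardized items, total variance = 8. Proportion = 2.3649/8 = 0.2956 → 29.56%.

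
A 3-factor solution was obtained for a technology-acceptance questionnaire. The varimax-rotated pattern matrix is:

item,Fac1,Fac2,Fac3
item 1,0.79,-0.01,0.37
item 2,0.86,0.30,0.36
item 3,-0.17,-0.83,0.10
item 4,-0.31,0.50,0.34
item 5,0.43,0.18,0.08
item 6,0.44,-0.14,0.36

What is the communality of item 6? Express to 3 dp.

0.343

h² = 0.44² + (-0.14)² + 0.36² = 0.1936 + 0.0196 + 0.1296 = 0.3428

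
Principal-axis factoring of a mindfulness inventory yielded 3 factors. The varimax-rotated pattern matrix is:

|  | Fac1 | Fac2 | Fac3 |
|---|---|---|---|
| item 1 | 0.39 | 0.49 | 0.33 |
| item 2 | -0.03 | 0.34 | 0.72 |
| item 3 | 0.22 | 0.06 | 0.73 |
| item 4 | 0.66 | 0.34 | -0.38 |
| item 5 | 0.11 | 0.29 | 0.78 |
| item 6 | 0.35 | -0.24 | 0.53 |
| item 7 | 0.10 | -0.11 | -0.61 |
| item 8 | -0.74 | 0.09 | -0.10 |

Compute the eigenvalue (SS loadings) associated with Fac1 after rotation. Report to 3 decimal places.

SS loadings for Fac1 = 0.39² + (-0.03)² + 0.22² + 0.66² + 0.11² + 0.35² + 0.10² + (-0.74)² = 0.1521 + 0.0009 + 0.0484 + 0.4356 + 0.0121 + 0.1225 + 0.0100 + 0.5476 = 1.3292

1.329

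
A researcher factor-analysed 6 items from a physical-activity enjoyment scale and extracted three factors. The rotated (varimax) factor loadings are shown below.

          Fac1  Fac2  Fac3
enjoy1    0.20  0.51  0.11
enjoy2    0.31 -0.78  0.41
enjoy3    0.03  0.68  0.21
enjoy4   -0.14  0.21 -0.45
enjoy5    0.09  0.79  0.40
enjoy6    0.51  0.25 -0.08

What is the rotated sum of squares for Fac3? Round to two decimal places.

SS loadings for Fac3 = 0.11² + 0.41² + 0.21² + (-0.45)² + 0.40² + (-0.08)² = 0.0121 + 0.1681 + 0.0441 + 0.2025 + 0.1600 + 0.0064 = 0.5932

0.59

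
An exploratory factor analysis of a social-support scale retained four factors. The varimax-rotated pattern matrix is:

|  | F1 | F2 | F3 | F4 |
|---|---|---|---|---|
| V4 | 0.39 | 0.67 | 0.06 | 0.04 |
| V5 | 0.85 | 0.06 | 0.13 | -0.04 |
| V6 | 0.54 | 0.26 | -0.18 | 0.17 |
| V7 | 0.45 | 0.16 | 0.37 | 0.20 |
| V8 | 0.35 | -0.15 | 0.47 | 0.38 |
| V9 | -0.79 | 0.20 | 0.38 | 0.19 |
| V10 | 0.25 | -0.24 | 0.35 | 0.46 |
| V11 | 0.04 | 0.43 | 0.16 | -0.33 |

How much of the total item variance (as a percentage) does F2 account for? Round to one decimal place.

10.6%

SS loadings for F2 = 0.67² + 0.06² + 0.26² + 0.16² + (-0.15)² + 0.20² + (-0.24)² + 0.43² = 0.8507
With 8 standardized items, total variance = 8. Proportion = 0.8507/8 = 0.1063 → 10.63%.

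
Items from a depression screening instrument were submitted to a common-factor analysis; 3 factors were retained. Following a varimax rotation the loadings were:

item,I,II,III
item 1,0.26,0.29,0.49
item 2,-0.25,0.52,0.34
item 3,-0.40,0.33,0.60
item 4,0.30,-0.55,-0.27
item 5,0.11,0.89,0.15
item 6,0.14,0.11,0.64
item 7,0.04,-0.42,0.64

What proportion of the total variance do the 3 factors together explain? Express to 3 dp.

Communalities: 0.3918, 0.4485, 0.6289, 0.4654, 0.8267, 0.4413, 0.5876; Σh² = 3.7902.
Total variance with 7 standardized items is 7, so the solution explains 3.7902/7 = 0.5415.

0.541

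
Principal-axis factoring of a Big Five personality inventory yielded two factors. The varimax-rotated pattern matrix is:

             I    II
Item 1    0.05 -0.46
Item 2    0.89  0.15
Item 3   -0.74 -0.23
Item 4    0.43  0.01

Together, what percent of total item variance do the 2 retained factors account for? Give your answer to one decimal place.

45.4%

Communalities: 0.2141, 0.8146, 0.6005, 0.1850; Σh² = 1.8142.
Total variance with 4 standardized items is 4, so the solution explains 1.8142/4 = 0.4536 = 45.36%.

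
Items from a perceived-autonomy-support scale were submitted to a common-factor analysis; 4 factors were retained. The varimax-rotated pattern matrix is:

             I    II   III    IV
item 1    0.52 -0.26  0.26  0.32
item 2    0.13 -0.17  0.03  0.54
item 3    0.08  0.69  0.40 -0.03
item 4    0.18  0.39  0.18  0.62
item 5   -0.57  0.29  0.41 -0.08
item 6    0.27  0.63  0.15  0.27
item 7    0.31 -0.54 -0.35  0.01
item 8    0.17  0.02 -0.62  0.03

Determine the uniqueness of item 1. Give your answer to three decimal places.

0.492

h² = 0.52² + (-0.26)² + 0.26² + 0.32² = 0.2704 + 0.0676 + 0.0676 + 0.1024 = 0.5080
Uniqueness u² = 1 − h² = 1 − 0.5080 = 0.4920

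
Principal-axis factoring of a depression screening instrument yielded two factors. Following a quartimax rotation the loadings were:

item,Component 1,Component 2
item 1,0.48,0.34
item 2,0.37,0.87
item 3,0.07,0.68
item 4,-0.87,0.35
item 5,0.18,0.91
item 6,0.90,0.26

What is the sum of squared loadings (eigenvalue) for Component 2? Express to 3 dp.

2.353

SS loadings for Component 2 = 0.34² + 0.87² + 0.68² + 0.35² + 0.91² + 0.26² = 0.1156 + 0.7569 + 0.4624 + 0.1225 + 0.8281 + 0.0676 = 2.3531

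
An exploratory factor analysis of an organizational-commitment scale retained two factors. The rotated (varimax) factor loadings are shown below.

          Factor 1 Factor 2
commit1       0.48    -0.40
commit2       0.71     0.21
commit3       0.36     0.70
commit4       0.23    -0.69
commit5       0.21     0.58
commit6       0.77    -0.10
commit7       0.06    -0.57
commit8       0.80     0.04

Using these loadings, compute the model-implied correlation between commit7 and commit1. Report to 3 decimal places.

r̂ = Σ λ_i·λ_j across factors = (0.06)(0.48) + (-0.57)(-0.40)
  = +0.0288 +0.2280 = 0.2568

0.257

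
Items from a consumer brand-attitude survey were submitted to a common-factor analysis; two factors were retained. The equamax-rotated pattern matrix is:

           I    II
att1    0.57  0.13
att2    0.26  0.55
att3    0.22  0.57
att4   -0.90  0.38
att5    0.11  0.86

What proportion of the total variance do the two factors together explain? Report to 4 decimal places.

0.5583

SS loadings by factor: 1.2630, 1.5283; total = 2.7913.
Total variance with 5 standardized items is 5, so the solution explains 2.7913/5 = 0.5583.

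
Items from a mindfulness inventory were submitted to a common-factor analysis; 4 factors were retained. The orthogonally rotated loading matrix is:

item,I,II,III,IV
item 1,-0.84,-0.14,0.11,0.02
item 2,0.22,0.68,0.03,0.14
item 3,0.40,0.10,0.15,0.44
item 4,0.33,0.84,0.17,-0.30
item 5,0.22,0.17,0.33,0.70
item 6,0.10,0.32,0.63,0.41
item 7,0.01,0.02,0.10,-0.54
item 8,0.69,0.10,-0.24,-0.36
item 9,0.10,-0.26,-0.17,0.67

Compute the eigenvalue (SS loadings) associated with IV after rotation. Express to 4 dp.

1.8318

SS loadings for IV = 0.02² + 0.14² + 0.44² + (-0.30)² + 0.70² + 0.41² + (-0.54)² + (-0.36)² + 0.67² = 0.0004 + 0.0196 + 0.1936 + 0.0900 + 0.4900 + 0.1681 + 0.2916 + 0.1296 + 0.4489 = 1.8318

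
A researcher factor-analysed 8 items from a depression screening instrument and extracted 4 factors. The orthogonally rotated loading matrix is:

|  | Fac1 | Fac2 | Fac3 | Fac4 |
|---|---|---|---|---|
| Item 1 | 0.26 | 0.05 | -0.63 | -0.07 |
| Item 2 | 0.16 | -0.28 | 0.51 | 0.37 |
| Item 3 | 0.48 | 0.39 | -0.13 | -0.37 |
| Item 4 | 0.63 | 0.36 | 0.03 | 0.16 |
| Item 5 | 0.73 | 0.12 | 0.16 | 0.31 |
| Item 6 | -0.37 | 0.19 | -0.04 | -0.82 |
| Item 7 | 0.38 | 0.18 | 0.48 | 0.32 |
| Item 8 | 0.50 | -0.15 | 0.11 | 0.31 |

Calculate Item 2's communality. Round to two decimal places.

h² = 0.16² + (-0.28)² + 0.51² + 0.37² = 0.0256 + 0.0784 + 0.2601 + 0.1369 = 0.5010

0.50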